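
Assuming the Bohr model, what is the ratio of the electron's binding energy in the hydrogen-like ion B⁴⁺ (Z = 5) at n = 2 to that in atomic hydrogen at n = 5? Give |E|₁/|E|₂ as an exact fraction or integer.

625/4

|E| ∝ Z^2 · n^-2
|E|₁/|E|₂ = (5/1)^2 · (2/5)^-2 = 625/4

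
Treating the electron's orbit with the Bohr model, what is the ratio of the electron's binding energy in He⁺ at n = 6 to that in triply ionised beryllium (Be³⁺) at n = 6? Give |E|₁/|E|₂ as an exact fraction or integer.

|E| ∝ Z^2 · n^-2
|E|₁/|E|₂ = (2/4)^2 · (6/6)^-2 = 1/4

1/4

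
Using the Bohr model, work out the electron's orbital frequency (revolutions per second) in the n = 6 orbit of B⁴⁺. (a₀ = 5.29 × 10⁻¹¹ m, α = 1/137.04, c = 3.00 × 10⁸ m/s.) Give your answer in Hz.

r = n²a₀/Z = 3.81 × 10⁻¹⁰ m, v = Zαc/n = 1.82 × 10⁶ m/s
f = v/(2πr) = 7.62 × 10¹⁴ Hz

7.62 × 10¹⁴ Hz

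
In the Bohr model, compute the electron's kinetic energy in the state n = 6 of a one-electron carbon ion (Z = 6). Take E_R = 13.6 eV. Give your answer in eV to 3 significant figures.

For a Coulomb orbit the virial theorem gives K = −E_n.
E_n = −E_R·Z²/n², so K = E_R·Z²/n² = 13.6 × 6²/6² = 13.6 eV

13.6 eV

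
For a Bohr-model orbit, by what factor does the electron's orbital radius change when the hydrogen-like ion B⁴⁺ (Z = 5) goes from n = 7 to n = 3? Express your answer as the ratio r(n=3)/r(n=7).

r ∝ Z^-1 · n^2; with Z fixed, r ∝ n^2.
r(n=3)/r(n=7) = (3/7)^2 = 9/49

9/49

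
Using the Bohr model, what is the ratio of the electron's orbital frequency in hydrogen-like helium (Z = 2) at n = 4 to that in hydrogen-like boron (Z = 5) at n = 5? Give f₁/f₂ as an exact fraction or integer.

f ∝ Z^2 · n^-3
f₁/f₂ = (2/5)^2 · (4/5)^-3 = 5/16

5/16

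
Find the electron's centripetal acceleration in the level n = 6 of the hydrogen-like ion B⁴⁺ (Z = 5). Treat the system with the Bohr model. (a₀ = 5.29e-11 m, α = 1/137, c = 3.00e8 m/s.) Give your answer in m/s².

8.74e21 m/s²

r = n²a₀/Z = 3.81e-10 m, v = Zαc/n = 1.82e6 m/s
a = v²/r = (1.82e6)² / 3.81e-10 = 8.74e21 m/s²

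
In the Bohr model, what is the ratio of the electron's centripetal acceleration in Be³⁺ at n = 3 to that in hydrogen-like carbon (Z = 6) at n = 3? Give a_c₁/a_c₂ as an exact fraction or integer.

8/27

a_c ∝ Z^3 · n^-4
a_c₁/a_c₂ = (4/6)^3 · (3/3)^-4 = 8/27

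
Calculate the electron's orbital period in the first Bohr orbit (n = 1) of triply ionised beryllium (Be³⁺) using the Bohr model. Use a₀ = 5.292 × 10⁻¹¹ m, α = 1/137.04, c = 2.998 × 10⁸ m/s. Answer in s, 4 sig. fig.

9.499 × 10⁻¹⁸ s

r = n²a₀/Z = 1²·5.292 × 10⁻¹¹/4 = 1.323 × 10⁻¹¹ m
v = Zαc/n = 4·0.007297·2.998 × 10⁸/1 = 8.751 × 10⁶ m/s
T = 2πr/v = 9.499 × 10⁻¹⁸ s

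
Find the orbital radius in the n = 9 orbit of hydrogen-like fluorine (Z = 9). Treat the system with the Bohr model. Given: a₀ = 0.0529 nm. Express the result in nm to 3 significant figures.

r_n = n²a₀/Z = 9² × 0.0529 / 9
    = 81 × 0.0529 / 9 = 0.476 nm

0.476 nm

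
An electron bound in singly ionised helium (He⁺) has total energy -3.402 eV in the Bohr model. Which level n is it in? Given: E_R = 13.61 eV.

E_n = −E_R Z²/n² ⇒ n² = E_R Z²/(−E_n) = 13.61 × 2² / 3.402 ≈ 16.00
n = 4

4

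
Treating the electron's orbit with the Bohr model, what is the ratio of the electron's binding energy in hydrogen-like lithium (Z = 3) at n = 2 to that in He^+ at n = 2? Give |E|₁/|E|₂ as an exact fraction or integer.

|E| ∝ Z^2 · n^-2
|E|₁/|E|₂ = (3/2)^2 · (2/2)^-2 = 9/4

9/4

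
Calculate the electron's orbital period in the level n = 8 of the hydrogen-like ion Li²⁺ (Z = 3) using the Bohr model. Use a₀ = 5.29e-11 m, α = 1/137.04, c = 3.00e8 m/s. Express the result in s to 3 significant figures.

r = n²a₀/Z = 8²·5.29e-11/3 = 1.13e-9 m
v = Zαc/n = 3·0.00730·3.00e8/8 = 8.21e5 m/s
T = 2πr/v = 8.64e-15 s

8.64e-15 s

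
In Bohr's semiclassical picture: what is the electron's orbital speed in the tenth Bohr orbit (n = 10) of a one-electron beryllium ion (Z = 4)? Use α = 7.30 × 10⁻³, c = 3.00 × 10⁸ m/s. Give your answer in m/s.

8.76 × 10⁵ m/s

v_n = Zαc/n = 4 × 0.00730 × 3.00 × 10⁸ / 10
    = 8.76 × 10⁵ m/s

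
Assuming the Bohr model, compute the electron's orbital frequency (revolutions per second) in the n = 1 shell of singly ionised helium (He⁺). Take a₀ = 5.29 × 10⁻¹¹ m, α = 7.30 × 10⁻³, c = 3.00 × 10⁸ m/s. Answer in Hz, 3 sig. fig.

r = n²a₀/Z = 2.65 × 10⁻¹¹ m, v = Zαc/n = 4.38 × 10⁶ m/s
f = v/(2πr) = 2.64 × 10¹⁶ Hz

2.64 × 10¹⁶ Hz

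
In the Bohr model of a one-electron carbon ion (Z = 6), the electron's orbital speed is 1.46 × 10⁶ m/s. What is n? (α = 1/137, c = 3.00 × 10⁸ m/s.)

v_n = Zαc/n ⇒ n = Zαc/v = 6 × 0.00730 × 3.00 × 10⁸ / 1.46 × 10⁶ ≈ 9.00
n = 9

9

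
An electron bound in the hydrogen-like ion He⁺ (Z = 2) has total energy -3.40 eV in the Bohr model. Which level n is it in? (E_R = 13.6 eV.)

4

E_n = −E_R Z²/n² ⇒ n² = E_R Z²/(−E_n) = 13.6 × 2² / 3.40 ≈ 16.00
n = 4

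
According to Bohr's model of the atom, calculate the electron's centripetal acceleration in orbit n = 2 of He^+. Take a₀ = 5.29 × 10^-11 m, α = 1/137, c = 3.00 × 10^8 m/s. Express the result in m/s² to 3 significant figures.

4.53 × 10^22 m/s²

r = n²a₀/Z = 1.06 × 10^-10 m, v = Zαc/n = 2.19 × 10^6 m/s
a = v²/r = (2.19 × 10^6)² / 1.06 × 10^-10 = 4.53 × 10^22 m/s²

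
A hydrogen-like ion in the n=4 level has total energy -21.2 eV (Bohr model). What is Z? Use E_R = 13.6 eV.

E_n = −E_R Z²/n² ⇒ Z² = −E_n n²/E_R = 21.2 × 4² / 13.6 ≈ 24.94
Z = 5

5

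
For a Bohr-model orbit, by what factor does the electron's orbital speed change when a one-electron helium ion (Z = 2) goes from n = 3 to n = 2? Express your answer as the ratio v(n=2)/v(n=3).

v ∝ Z^1 · n^-1; with Z fixed, v ∝ n^-1.
v(n=2)/v(n=3) = (2/3)^-1 = 3/2

3/2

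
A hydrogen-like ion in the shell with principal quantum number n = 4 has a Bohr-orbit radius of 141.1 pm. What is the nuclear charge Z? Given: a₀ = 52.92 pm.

r_n = n²a₀/Z ⇒ Z = n²a₀/r = 4² × 52.92 / 141.1 ≈ 6.00
Z = 6

6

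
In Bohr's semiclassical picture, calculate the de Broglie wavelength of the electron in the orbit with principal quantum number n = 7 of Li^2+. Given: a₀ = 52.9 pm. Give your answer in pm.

776 pm

The Bohr quantisation condition is nλ = 2πr_n.
r_n = n²a₀/Z = 864 pm
λ = 2πr_n/n = 2π·864/7 = 776 pm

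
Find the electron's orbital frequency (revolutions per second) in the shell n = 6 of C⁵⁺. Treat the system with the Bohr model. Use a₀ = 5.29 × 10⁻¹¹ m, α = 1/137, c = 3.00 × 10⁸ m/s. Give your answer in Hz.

1.10 × 10¹⁵ Hz

r = n²a₀/Z = 3.17 × 10⁻¹⁰ m, v = Zαc/n = 2.19 × 10⁶ m/s
f = v/(2πr) = 1.10 × 10¹⁵ Hz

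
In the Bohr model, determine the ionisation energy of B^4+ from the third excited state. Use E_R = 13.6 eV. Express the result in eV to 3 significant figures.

E_n = −E_R·Z²/n² = −13.6 × 5²/4² eV = -21.2 eV
Ionisation energy = −E_n = 21.2 eV

21.2 eV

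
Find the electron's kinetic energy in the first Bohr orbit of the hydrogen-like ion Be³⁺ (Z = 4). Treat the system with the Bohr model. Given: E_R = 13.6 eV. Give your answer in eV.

218 eV

For a Coulomb orbit the virial theorem gives K = −E_n.
E_n = −E_R·Z²/n², so K = E_R·Z²/n² = 13.6 × 4²/1² = 218 eV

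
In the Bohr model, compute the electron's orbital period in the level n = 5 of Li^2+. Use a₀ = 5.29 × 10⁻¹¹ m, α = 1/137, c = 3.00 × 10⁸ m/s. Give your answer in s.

2.11 × 10⁻¹⁵ s

r = n²a₀/Z = 5²·5.29 × 10⁻¹¹/3 = 4.41 × 10⁻¹⁰ m
v = Zαc/n = 3·0.00730·3.00 × 10⁸/5 = 1.31 × 10⁶ m/s
T = 2πr/v = 2.11 × 10⁻¹⁵ s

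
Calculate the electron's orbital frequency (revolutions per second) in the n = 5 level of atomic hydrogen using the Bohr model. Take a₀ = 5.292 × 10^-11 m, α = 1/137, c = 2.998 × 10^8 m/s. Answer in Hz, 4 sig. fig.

r = n²a₀/Z = 1.323 × 10^-9 m, v = Zαc/n = 4.377 × 10^5 m/s
f = v/(2πr) = 5.265 × 10^13 Hz

5.265 × 10^13 Hz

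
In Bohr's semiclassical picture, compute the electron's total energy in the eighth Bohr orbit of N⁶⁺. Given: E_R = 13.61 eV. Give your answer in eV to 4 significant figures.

-10.42 eV

E_n = −E_R·Z²/n² = −13.61 × 7²/8² = -10.42 eV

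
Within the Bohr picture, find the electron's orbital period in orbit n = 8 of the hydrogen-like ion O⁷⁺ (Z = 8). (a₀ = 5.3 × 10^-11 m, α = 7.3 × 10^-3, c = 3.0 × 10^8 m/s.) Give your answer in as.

1200 as

r = n²a₀/Z = 8²·5.3 × 10^-11/8 = 4.2 × 10^-10 m
v = Zαc/n = 8·0.0073·3.0 × 10^8/8 = 2.2 × 10^6 m/s
T = 2πr/v = 1.2 × 10^-15 s = 1200 as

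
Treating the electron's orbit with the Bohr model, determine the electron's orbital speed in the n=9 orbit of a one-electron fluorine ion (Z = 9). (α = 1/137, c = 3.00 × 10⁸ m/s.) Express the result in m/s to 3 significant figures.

2.19 × 10⁶ m/s

v_n = Zαc/n = 9 × 0.00730 × 3.00 × 10⁸ / 9
    = 2.19 × 10⁶ m/s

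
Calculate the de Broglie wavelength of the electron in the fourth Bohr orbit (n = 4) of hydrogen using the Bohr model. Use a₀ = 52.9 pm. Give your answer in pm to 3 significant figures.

1330 pm

The Bohr quantisation condition is nλ = 2πr_n.
r_n = n²a₀/Z = 846 pm
λ = 2πr_n/n = 2π·846/4 = 1330 pm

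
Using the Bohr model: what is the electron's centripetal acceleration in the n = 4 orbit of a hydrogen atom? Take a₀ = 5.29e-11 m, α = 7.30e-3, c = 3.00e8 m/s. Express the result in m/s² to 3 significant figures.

3.54e20 m/s²

r = n²a₀/Z = 8.46e-10 m, v = Zαc/n = 5.47e5 m/s
a = v²/r = (5.47e5)² / 8.46e-10 = 3.54e20 m/s²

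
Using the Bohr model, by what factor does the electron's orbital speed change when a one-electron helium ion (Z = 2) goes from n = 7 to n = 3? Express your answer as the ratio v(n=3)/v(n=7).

7/3

v ∝ Z^1 · n^-1; with Z fixed, v ∝ n^-1.
v(n=3)/v(n=7) = (3/7)^-1 = 7/3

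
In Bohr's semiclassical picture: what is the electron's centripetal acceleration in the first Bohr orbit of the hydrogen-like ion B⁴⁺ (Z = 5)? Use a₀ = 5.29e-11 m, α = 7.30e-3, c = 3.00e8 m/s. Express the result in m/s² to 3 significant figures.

r = n²a₀/Z = 1.06e-11 m, v = Zαc/n = 1.09e7 m/s
a = v²/r = (1.09e7)² / 1.06e-11 = 1.13e25 m/s²

1.13e25 m/s²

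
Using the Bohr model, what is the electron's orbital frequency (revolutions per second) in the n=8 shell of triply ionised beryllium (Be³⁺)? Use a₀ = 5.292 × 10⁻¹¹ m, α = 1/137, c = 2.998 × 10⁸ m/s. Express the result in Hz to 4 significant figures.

2.057 × 10¹⁴ Hz

r = n²a₀/Z = 8.467 × 10⁻¹⁰ m, v = Zαc/n = 1.094 × 10⁶ m/s
f = v/(2πr) = 2.057 × 10¹⁴ Hz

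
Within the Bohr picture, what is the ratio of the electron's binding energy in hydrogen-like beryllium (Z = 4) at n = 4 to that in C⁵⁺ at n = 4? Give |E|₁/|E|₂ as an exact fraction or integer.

|E| ∝ Z^2 · n^-2
|E|₁/|E|₂ = (4/6)^2 · (4/4)^-2 = 4/9

4/9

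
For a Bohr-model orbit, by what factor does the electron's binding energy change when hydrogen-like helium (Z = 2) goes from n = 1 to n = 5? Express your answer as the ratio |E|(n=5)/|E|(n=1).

1/25

|E| ∝ Z^2 · n^-2; with Z fixed, |E| ∝ n^-2.
|E|(n=5)/|E|(n=1) = (5/1)^-2 = 1/25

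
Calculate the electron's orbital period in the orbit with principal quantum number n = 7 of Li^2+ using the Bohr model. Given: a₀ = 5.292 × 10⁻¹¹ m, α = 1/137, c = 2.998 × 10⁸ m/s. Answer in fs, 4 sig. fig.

5.791 fs

r = n²a₀/Z = 7²·5.292 × 10⁻¹¹/3 = 8.644 × 10⁻¹⁰ m
v = Zαc/n = 3·0.007299·2.998 × 10⁸/7 = 9.379 × 10⁵ m/s
T = 2πr/v = 5.791 × 10⁻¹⁵ s = 5.791 fs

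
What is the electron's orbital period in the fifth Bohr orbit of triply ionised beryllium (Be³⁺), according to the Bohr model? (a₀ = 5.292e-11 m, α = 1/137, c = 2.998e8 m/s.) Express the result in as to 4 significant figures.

r = n²a₀/Z = 5²·5.292e-11/4 = 3.308e-10 m
v = Zαc/n = 4·0.007299·2.998e8/5 = 1.751e6 m/s
T = 2πr/v = 1.187e-15 s = 1187 as

1187 as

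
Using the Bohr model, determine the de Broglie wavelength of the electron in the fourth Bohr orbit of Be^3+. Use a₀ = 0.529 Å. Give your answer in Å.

The Bohr quantisation condition is nλ = 2πr_n.
r_n = n²a₀/Z = 2.12 Å
λ = 2πr_n/n = 2π·2.12/4 = 3.32 Å

3.32 Å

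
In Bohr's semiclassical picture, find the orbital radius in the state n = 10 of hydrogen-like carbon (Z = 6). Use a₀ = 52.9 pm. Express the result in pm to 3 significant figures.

r_n = n²a₀/Z = 10² × 52.9 / 6
    = 100 × 52.9 / 6 = 882 pm

882 pm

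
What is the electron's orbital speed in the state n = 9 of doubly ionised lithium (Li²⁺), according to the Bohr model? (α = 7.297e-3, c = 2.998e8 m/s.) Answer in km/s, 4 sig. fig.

729.2 km/s

v_n = Zαc/n = 3 × 0.007297 × 2.998e8 / 9
    = 729.2 km/s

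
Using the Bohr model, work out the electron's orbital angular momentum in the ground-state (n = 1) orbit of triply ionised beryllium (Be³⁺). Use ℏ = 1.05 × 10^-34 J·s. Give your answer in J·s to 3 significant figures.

1.05 × 10^-34 J·s

L_n = nℏ = 1 × 1.05 × 10^-34 = 1.05 × 10^-34 J·s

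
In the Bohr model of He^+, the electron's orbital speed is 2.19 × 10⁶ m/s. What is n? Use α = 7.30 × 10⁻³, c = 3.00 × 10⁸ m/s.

v_n = Zαc/n ⇒ n = Zαc/v = 2 × 0.00730 × 3.00 × 10⁸ / 2.19 × 10⁶ ≈ 2.00
n = 2

2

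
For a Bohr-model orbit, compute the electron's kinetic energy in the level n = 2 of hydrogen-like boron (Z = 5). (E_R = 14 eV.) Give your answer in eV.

88 eV

For a Coulomb orbit the virial theorem gives K = −E_n.
E_n = −E_R·Z²/n², so K = E_R·Z²/n² = 14 × 5²/2² = 88 eV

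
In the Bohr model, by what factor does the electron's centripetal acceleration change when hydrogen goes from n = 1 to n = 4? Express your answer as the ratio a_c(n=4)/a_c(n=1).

a_c ∝ Z^3 · n^-4; with Z fixed, a_c ∝ n^-4.
a_c(n=4)/a_c(n=1) = (4/1)^-4 = 1/256

1/256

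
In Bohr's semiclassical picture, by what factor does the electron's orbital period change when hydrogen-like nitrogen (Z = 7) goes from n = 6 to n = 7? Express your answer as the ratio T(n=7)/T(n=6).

T ∝ Z^-2 · n^3; with Z fixed, T ∝ n^3.
T(n=7)/T(n=6) = (7/6)^3 = 343/216

343/216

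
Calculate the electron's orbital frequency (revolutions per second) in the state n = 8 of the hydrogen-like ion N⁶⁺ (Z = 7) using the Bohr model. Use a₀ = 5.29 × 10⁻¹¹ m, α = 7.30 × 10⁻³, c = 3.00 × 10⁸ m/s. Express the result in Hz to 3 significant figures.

r = n²a₀/Z = 4.84 × 10⁻¹⁰ m, v = Zαc/n = 1.92 × 10⁶ m/s
f = v/(2πr) = 6.31 × 10¹⁴ Hz

6.31 × 10¹⁴ Hz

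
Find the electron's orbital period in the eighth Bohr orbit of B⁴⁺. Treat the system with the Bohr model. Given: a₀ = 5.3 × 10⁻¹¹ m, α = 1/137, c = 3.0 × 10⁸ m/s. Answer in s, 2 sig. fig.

3.1 × 10⁻¹⁵ s

r = n²a₀/Z = 8²·5.3 × 10⁻¹¹/5 = 6.8 × 10⁻¹⁰ m
v = Zαc/n = 5·0.0073·3.0 × 10⁸/8 = 1.4 × 10⁶ m/s
T = 2πr/v = 3.1 × 10⁻¹⁵ s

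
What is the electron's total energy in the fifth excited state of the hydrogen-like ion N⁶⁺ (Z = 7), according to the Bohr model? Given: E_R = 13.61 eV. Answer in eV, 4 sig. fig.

E_n = −E_R·Z²/n² = −13.61 × 7²/6² = -18.52 eV

-18.52 eV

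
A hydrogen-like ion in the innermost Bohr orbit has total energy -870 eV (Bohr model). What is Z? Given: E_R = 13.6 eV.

E_n = −E_R Z²/n² ⇒ Z² = −E_n n²/E_R = 870 × 1² / 13.6 ≈ 63.97
Z = 8

8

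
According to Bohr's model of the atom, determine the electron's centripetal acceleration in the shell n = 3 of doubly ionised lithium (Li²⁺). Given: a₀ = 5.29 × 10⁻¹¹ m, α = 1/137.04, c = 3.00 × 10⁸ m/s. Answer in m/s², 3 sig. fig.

r = n²a₀/Z = 1.59 × 10⁻¹⁰ m, v = Zαc/n = 2.19 × 10⁶ m/s
a = v²/r = (2.19 × 10⁶)² / 1.59 × 10⁻¹⁰ = 3.02 × 10²² m/s²

3.02 × 10²² m/s²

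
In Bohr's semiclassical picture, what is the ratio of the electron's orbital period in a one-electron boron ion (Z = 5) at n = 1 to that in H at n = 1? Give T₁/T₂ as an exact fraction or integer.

T ∝ Z^-2 · n^3
T₁/T₂ = (5/1)^-2 · (1/1)^3 = 1/25

1/25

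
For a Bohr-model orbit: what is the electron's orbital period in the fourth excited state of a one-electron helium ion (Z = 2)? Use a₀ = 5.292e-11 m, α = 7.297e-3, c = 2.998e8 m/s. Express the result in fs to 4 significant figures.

r = n²a₀/Z = 5²·5.292e-11/2 = 6.615e-10 m
v = Zαc/n = 2·0.007297·2.998e8/5 = 8.751e5 m/s
T = 2πr/v = 4.750e-15 s = 4.750 fs

4.750 fs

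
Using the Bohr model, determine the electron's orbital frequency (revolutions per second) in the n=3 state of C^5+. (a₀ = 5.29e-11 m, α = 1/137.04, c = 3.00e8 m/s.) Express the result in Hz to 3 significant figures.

r = n²a₀/Z = 7.94e-11 m, v = Zαc/n = 4.38e6 m/s
f = v/(2πr) = 8.78e15 Hz

8.78e15 Hz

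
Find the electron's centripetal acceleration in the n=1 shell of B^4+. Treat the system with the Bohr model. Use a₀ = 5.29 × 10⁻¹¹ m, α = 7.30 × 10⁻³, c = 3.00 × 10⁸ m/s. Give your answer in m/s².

r = n²a₀/Z = 1.06 × 10⁻¹¹ m, v = Zαc/n = 1.09 × 10⁷ m/s
a = v²/r = (1.09 × 10⁷)² / 1.06 × 10⁻¹¹ = 1.13 × 10²⁵ m/s²

1.13 × 10²⁵ m/s²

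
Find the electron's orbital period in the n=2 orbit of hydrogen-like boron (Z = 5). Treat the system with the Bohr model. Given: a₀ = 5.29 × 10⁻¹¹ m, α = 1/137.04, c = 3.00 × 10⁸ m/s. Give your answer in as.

48.6 as

r = n²a₀/Z = 2²·5.29 × 10⁻¹¹/5 = 4.23 × 10⁻¹¹ m
v = Zαc/n = 5·0.00730·3.00 × 10⁸/2 = 5.47 × 10⁶ m/s
T = 2πr/v = 4.86 × 10⁻¹⁷ s = 48.6 as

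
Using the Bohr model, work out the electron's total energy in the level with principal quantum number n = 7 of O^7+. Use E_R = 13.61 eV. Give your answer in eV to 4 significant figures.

E_n = −E_R·Z²/n² = −13.61 × 8²/7² = -17.78 eV

-17.78 eV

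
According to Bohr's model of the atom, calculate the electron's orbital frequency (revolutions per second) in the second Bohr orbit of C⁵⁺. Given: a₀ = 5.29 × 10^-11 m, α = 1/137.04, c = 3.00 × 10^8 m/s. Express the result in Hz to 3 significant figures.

r = n²a₀/Z = 3.53 × 10^-11 m, v = Zαc/n = 6.57 × 10^6 m/s
f = v/(2πr) = 2.96 × 10^16 Hz

2.96 × 10^16 Hz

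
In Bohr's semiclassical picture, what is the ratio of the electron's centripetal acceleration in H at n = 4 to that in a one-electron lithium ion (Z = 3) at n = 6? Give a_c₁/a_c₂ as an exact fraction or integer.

3/16

a_c ∝ Z^3 · n^-4
a_c₁/a_c₂ = (1/3)^3 · (4/6)^-4 = 3/16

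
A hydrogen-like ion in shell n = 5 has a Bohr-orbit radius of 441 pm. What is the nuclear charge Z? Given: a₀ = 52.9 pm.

3

r_n = n²a₀/Z ⇒ Z = n²a₀/r = 5² × 52.9 / 441 ≈ 3.00
Z = 3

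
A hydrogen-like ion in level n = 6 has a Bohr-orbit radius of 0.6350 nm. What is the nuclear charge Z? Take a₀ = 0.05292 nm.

3

r_n = n²a₀/Z ⇒ Z = n²a₀/r = 6² × 0.05292 / 0.6350 ≈ 3.00
Z = 3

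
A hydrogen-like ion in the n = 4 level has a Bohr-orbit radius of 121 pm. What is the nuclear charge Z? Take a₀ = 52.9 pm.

7

r_n = n²a₀/Z ⇒ Z = n²a₀/r = 4² × 52.9 / 121 ≈ 7.00
Z = 7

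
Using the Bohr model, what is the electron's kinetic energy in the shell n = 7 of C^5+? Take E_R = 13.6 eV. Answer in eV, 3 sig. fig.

For a Coulomb orbit the virial theorem gives K = −E_n.
E_n = −E_R·Z²/n², so K = E_R·Z²/n² = 13.6 × 6²/7² = 9.99 eV

9.99 eV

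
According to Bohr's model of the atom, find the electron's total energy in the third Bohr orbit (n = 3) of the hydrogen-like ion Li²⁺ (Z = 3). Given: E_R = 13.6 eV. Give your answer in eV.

E_n = −E_R·Z²/n² = −13.6 × 3²/3² = -13.6 eV

-13.6 eV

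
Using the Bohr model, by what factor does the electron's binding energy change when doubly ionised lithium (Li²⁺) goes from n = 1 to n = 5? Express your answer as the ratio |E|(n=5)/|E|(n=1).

|E| ∝ Z^2 · n^-2; with Z fixed, |E| ∝ n^-2.
|E|(n=5)/|E|(n=1) = (5/1)^-2 = 1/25

1/25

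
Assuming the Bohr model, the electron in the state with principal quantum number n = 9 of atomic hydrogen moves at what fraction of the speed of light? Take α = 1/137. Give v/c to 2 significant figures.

v_n = Zαc/n, so v/c = Zα/n = 1 × 0.0073 / 9 = 0.00081

0.00081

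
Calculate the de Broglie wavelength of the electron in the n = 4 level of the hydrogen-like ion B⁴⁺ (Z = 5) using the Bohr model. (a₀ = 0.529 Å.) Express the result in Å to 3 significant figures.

2.66 Å

The Bohr quantisation condition is nλ = 2πr_n.
r_n = n²a₀/Z = 1.69 Å
λ = 2πr_n/n = 2π·1.69/4 = 2.66 Å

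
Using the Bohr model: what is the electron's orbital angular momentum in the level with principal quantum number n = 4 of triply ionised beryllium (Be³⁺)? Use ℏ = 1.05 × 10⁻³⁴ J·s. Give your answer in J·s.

L_n = nℏ = 4 × 1.05 × 10⁻³⁴ = 4.20 × 10⁻³⁴ J·s

4.20 × 10⁻³⁴ J·s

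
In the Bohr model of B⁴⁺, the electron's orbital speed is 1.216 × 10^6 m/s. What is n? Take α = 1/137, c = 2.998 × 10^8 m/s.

9

v_n = Zαc/n ⇒ n = Zαc/v = 5 × 0.007299 × 2.998 × 10^8 / 1.216 × 10^6 ≈ 9.00
n = 9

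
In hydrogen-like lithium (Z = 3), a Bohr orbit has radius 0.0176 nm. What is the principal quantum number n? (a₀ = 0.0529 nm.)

1

r_n = n²a₀/Z ⇒ n² = rZ/a₀ = 0.0176 × 3 / 0.0529 ≈ 1.00
n = 1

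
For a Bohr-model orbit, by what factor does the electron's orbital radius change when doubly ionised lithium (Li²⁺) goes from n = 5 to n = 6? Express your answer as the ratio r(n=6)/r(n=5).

r ∝ Z^-1 · n^2; with Z fixed, r ∝ n^2.
r(n=6)/r(n=5) = (6/5)^2 = 36/25

36/25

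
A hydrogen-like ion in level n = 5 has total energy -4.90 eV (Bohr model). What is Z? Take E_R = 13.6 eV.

3

E_n = −E_R Z²/n² ⇒ Z² = −E_n n²/E_R = 4.90 × 5² / 13.6 ≈ 9.01
Z = 3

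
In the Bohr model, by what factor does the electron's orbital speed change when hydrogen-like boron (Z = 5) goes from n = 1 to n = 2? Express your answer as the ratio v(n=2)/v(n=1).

1/2

v ∝ Z^1 · n^-1; with Z fixed, v ∝ n^-1.
v(n=2)/v(n=1) = (2/1)^-1 = 1/2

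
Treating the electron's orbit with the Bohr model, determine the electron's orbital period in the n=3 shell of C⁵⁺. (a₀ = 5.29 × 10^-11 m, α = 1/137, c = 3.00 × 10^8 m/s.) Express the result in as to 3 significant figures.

114 as

r = n²a₀/Z = 3²·5.29 × 10^-11/6 = 7.94 × 10^-11 m
v = Zαc/n = 6·0.00730·3.00 × 10^8/3 = 4.38 × 10^6 m/s
T = 2πr/v = 1.14 × 10^-16 s = 114 as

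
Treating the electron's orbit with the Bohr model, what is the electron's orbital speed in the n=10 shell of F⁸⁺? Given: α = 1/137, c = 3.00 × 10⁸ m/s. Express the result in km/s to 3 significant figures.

1970 km/s

v_n = Zαc/n = 9 × 0.00730 × 3.00 × 10⁸ / 10
    = 1970 km/s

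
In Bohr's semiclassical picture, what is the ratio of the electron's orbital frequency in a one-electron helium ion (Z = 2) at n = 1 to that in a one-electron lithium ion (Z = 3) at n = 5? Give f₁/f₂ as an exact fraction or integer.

f ∝ Z^2 · n^-3
f₁/f₂ = (2/3)^2 · (1/5)^-3 = 500/9

500/9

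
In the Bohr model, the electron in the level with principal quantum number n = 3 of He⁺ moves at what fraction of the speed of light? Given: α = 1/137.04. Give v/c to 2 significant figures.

0.0049

v_n = Zαc/n, so v/c = Zα/n = 2 × 0.0073 / 3 = 0.0049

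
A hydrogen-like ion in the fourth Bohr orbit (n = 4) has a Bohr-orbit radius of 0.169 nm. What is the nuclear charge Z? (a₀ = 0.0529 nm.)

5

r_n = n²a₀/Z ⇒ Z = n²a₀/r = 4² × 0.0529 / 0.169 ≈ 5.01
Z = 5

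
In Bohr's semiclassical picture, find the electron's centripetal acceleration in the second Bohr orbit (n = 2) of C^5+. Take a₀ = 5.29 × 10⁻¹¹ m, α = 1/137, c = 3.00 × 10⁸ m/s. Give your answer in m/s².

1.22 × 10²⁴ m/s²

r = n²a₀/Z = 3.53 × 10⁻¹¹ m, v = Zαc/n = 6.57 × 10⁶ m/s
a = v²/r = (6.57 × 10⁶)² / 3.53 × 10⁻¹¹ = 1.22 × 10²⁴ m/s²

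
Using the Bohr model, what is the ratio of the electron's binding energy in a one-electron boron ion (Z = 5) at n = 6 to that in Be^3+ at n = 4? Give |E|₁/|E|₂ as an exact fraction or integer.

25/36

|E| ∝ Z^2 · n^-2
|E|₁/|E|₂ = (5/4)^2 · (6/4)^-2 = 25/36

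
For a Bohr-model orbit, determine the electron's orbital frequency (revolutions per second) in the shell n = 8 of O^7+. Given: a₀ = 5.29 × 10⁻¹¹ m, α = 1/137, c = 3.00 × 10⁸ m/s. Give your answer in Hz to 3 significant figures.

r = n²a₀/Z = 4.23 × 10⁻¹⁰ m, v = Zαc/n = 2.19 × 10⁶ m/s
f = v/(2πr) = 8.24 × 10¹⁴ Hz

8.24 × 10¹⁴ Hz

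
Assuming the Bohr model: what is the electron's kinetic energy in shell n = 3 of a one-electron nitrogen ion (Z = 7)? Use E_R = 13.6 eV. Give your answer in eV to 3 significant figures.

74.0 eV

For a Coulomb orbit the virial theorem gives K = −E_n.
E_n = −E_R·Z²/n², so K = E_R·Z²/n² = 13.6 × 7²/3² = 74.0 eV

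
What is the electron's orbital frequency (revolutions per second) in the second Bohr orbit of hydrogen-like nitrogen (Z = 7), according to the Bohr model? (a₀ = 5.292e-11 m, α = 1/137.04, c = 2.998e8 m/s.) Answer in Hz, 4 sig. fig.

4.030e16 Hz

r = n²a₀/Z = 3.024e-11 m, v = Zαc/n = 7.657e6 m/s
f = v/(2πr) = 4.030e16 Hz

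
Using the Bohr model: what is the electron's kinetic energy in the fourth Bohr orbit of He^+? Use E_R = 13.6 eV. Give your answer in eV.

3.40 eV

For a Coulomb orbit the virial theorem gives K = −E_n.
E_n = −E_R·Z²/n², so K = E_R·Z²/n² = 13.6 × 2²/4² = 3.40 eV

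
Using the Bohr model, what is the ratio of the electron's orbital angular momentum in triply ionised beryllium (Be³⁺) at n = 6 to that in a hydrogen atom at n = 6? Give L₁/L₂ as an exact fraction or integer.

L = nℏ is independent of Z.
L₁/L₂ = n₁/n₂ = 6/6 = 1

1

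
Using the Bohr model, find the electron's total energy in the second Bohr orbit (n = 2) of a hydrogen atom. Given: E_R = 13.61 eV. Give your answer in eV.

E_n = −E_R·Z²/n² = −13.61 × 1²/2² = -3.402 eV

-3.402 eV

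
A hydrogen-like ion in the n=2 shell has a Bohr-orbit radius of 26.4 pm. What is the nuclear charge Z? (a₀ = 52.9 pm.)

r_n = n²a₀/Z ⇒ Z = n²a₀/r = 2² × 52.9 / 26.4 ≈ 8.02
Z = 8

8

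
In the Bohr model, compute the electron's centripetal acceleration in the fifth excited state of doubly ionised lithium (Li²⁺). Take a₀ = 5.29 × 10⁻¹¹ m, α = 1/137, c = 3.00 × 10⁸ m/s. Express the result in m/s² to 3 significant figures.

r = n²a₀/Z = 6.35 × 10⁻¹⁰ m, v = Zαc/n = 1.09 × 10⁶ m/s
a = v²/r = (1.09 × 10⁶)² / 6.35 × 10⁻¹⁰ = 1.89 × 10²¹ m/s²

1.89 × 10²¹ m/s²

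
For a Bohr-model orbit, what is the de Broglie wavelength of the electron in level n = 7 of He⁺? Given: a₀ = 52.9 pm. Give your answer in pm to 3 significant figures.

The Bohr quantisation condition is nλ = 2πr_n.
r_n = n²a₀/Z = 1300 pm
λ = 2πr_n/n = 2π·1300/7 = 1160 pm

1160 pm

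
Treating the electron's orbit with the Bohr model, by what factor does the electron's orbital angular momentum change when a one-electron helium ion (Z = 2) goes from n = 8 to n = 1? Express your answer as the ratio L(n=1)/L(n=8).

1/8

L = nℏ depends only on n, so L ∝ n.
L(n=1)/L(n=8) = (1/8)^1 = 1/8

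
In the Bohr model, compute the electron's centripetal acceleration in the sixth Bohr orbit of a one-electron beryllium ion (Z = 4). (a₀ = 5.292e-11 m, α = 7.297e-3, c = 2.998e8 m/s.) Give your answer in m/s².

4.466e21 m/s²

r = n²a₀/Z = 4.763e-10 m, v = Zαc/n = 1.458e6 m/s
a = v²/r = (1.458e6)² / 4.763e-10 = 4.466e21 m/s²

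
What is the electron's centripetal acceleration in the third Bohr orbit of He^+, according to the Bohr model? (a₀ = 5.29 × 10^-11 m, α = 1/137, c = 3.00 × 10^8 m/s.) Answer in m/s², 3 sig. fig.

r = n²a₀/Z = 2.38 × 10^-10 m, v = Zαc/n = 1.46 × 10^6 m/s
a = v²/r = (1.46 × 10^6)² / 2.38 × 10^-10 = 8.95 × 10^21 m/s²

8.95 × 10^21 m/s²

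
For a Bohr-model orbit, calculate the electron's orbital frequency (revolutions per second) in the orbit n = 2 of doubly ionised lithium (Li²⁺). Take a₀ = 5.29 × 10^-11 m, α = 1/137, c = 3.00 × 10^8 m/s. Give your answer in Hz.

r = n²a₀/Z = 7.05 × 10^-11 m, v = Zαc/n = 3.28 × 10^6 m/s
f = v/(2πr) = 7.41 × 10^15 Hz

7.41 × 10^15 Hz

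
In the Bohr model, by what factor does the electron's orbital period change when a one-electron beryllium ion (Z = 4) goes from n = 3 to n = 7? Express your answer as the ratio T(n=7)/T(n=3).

T ∝ Z^-2 · n^3; with Z fixed, T ∝ n^3.
T(n=7)/T(n=3) = (7/3)^3 = 343/27

343/27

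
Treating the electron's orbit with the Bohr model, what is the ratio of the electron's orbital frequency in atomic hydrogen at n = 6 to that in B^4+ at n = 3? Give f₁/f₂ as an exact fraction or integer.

f ∝ Z^2 · n^-3
f₁/f₂ = (1/5)^2 · (6/3)^-3 = 1/200

1/200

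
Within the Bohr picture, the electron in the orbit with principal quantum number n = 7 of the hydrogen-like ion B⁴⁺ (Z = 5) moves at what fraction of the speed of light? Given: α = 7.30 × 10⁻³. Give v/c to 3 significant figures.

v_n = Zαc/n, so v/c = Zα/n = 5 × 0.00730 / 7 = 0.00521

0.00521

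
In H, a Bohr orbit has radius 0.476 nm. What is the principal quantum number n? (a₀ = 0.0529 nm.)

3

r_n = n²a₀/Z ⇒ n² = rZ/a₀ = 0.476 × 1 / 0.0529 ≈ 9.00
n = 3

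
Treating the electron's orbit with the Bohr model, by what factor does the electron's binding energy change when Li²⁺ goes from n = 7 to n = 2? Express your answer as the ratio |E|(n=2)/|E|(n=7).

|E| ∝ Z^2 · n^-2; with Z fixed, |E| ∝ n^-2.
|E|(n=2)/|E|(n=7) = (2/7)^-2 = 49/4

49/4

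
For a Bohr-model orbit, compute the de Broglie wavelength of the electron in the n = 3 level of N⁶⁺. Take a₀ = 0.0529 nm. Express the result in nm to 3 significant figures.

The Bohr quantisation condition is nλ = 2πr_n.
r_n = n²a₀/Z = 0.0680 nm
λ = 2πr_n/n = 2π·0.0680/3 = 0.142 nm

0.142 nm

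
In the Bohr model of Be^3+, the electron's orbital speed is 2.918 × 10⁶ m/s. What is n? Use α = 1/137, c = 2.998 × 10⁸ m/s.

3

v_n = Zαc/n ⇒ n = Zαc/v = 4 × 0.007299 × 2.998 × 10⁸ / 2.918 × 10⁶ ≈ 3.00
n = 3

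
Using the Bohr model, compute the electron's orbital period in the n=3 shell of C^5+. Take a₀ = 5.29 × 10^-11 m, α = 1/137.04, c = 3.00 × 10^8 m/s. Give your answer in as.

r = n²a₀/Z = 3²·5.29 × 10^-11/6 = 7.94 × 10^-11 m
v = Zαc/n = 6·0.00730·3.00 × 10^8/3 = 4.38 × 10^6 m/s
T = 2πr/v = 1.14 × 10^-16 s = 114 as

114 as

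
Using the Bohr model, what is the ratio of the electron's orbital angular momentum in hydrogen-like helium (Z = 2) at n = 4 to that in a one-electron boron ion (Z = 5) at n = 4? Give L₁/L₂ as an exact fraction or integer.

L = nℏ is independent of Z.
L₁/L₂ = n₁/n₂ = 4/4 = 1

1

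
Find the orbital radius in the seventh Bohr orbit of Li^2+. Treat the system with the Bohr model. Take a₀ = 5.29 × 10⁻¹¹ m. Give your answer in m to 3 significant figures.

r_n = n²a₀/Z = 7² × 5.29 × 10⁻¹¹ / 3
    = 49 × 5.29 × 10⁻¹¹ / 3 = 8.64 × 10⁻¹⁰ m

8.64 × 10⁻¹⁰ m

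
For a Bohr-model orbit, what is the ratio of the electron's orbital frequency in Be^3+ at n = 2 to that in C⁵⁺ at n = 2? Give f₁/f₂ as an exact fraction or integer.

f ∝ Z^2 · n^-3
f₁/f₂ = (4/6)^2 · (2/2)^-3 = 4/9

4/9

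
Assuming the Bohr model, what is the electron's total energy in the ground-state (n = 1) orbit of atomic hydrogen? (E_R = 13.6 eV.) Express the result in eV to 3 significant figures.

-13.6 eV

E_n = −E_R·Z²/n² = −13.6 × 1²/1² = -13.6 eV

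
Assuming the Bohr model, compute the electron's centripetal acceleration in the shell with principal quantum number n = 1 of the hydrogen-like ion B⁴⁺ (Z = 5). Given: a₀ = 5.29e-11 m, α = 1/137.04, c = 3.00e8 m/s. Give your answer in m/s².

1.13e25 m/s²

r = n²a₀/Z = 1.06e-11 m, v = Zαc/n = 1.09e7 m/s
a = v²/r = (1.09e7)² / 1.06e-11 = 1.13e25 m/s²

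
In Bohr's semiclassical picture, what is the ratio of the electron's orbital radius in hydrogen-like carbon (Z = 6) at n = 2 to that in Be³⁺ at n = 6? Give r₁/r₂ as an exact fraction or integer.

2/27

r ∝ Z^-1 · n^2
r₁/r₂ = (6/4)^-1 · (2/6)^2 = 2/27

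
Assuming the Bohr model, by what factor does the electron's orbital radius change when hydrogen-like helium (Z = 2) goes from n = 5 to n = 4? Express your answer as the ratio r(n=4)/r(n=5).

r ∝ Z^-1 · n^2; with Z fixed, r ∝ n^2.
r(n=4)/r(n=5) = (4/5)^2 = 16/25

16/25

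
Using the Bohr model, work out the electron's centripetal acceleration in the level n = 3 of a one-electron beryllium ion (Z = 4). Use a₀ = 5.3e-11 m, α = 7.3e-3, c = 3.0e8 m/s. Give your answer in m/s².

7.2e22 m/s²

r = n²a₀/Z = 1.2e-10 m, v = Zαc/n = 2.9e6 m/s
a = v²/r = (2.9e6)² / 1.2e-10 = 7.2e22 m/s²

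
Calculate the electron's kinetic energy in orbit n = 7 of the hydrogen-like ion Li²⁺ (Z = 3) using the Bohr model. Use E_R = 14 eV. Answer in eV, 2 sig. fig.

For a Coulomb orbit the virial theorem gives K = −E_n.
E_n = −E_R·Z²/n², so K = E_R·Z²/n² = 14 × 3²/7² = 2.6 eV

2.6 eV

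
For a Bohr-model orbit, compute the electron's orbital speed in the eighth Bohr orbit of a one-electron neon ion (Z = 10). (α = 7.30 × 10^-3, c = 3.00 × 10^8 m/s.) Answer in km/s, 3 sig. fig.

2740 km/s

v_n = Zαc/n = 10 × 0.00730 × 3.00 × 10^8 / 8
    = 2740 km/s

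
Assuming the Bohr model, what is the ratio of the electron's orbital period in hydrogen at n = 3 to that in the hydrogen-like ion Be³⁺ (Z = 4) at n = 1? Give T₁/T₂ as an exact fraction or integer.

T ∝ Z^-2 · n^3
T₁/T₂ = (1/4)^-2 · (3/1)^3 = 432

432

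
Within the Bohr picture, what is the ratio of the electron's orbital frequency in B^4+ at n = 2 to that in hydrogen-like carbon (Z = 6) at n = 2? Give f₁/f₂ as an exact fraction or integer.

f ∝ Z^2 · n^-3
f₁/f₂ = (5/6)^2 · (2/2)^-3 = 25/36

25/36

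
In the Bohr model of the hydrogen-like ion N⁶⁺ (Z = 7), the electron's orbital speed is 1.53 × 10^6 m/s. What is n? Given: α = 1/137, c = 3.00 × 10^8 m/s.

10

v_n = Zαc/n ⇒ n = Zαc/v = 7 × 0.00730 × 3.00 × 10^8 / 1.53 × 10^6 ≈ 10.02
n = 10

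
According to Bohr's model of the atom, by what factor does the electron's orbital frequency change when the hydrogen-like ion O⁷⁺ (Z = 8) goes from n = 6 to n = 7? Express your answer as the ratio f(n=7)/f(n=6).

216/343

f ∝ Z^2 · n^-3; with Z fixed, f ∝ n^-3.
f(n=7)/f(n=6) = (7/6)^-3 = 216/343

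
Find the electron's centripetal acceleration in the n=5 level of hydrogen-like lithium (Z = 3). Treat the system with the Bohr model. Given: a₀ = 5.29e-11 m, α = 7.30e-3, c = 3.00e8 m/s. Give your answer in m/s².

r = n²a₀/Z = 4.41e-10 m, v = Zαc/n = 1.31e6 m/s
a = v²/r = (1.31e6)² / 4.41e-10 = 3.92e21 m/s²

3.92e21 m/s²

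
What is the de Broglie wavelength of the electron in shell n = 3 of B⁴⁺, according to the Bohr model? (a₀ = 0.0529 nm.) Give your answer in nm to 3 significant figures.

0.199 nm

The Bohr quantisation condition is nλ = 2πr_n.
r_n = n²a₀/Z = 0.0952 nm
λ = 2πr_n/n = 2π·0.0952/3 = 0.199 nm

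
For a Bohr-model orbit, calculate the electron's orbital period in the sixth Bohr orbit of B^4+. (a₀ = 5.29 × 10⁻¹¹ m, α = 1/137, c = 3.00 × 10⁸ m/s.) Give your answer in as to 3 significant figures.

r = n²a₀/Z = 6²·5.29 × 10⁻¹¹/5 = 3.81 × 10⁻¹⁰ m
v = Zαc/n = 5·0.00730·3.00 × 10⁸/6 = 1.82 × 10⁶ m/s
T = 2πr/v = 1.31 × 10⁻¹⁵ s = 1310 as

1310 as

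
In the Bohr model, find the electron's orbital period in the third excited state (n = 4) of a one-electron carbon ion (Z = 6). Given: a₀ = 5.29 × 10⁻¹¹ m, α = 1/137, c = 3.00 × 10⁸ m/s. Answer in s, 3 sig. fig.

2.70 × 10⁻¹⁶ s

r = n²a₀/Z = 4²·5.29 × 10⁻¹¹/6 = 1.41 × 10⁻¹⁰ m
v = Zαc/n = 6·0.00730·3.00 × 10⁸/4 = 3.28 × 10⁶ m/s
T = 2πr/v = 2.70 × 10⁻¹⁶ s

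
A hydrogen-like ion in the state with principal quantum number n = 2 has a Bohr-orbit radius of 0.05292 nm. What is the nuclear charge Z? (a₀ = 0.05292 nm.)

4

r_n = n²a₀/Z ⇒ Z = n²a₀/r = 2² × 0.05292 / 0.05292 ≈ 4.00
Z = 4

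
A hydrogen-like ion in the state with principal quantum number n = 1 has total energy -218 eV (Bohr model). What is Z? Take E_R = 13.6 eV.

E_n = −E_R Z²/n² ⇒ Z² = −E_n n²/E_R = 218 × 1² / 13.6 ≈ 16.03
Z = 4

4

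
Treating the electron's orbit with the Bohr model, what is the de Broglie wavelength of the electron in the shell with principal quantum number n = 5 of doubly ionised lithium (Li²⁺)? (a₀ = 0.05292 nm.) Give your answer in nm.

0.5542 nm

The Bohr quantisation condition is nλ = 2πr_n.
r_n = n²a₀/Z = 0.4410 nm
λ = 2πr_n/n = 2π·0.4410/5 = 0.5542 nm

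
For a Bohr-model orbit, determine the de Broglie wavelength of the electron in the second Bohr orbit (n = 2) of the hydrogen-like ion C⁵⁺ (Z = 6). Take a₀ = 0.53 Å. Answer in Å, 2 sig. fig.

1.1 Å

The Bohr quantisation condition is nλ = 2πr_n.
r_n = n²a₀/Z = 0.35 Å
λ = 2πr_n/n = 2π·0.35/2 = 1.1 Å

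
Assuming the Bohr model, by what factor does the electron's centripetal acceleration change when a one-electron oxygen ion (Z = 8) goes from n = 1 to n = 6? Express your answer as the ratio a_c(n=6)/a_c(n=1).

1/1296

a_c ∝ Z^3 · n^-4; with Z fixed, a_c ∝ n^-4.
a_c(n=6)/a_c(n=1) = (6/1)^-4 = 1/1296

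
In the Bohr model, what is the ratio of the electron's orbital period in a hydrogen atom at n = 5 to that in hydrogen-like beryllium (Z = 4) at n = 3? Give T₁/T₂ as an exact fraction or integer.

T ∝ Z^-2 · n^3
T₁/T₂ = (1/4)^-2 · (5/3)^3 = 2000/27

2000/27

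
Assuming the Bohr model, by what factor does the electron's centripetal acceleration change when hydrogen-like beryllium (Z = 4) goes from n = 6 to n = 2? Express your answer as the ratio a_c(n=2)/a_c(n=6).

a_c ∝ Z^3 · n^-4; with Z fixed, a_c ∝ n^-4.
a_c(n=2)/a_c(n=6) = (2/6)^-4 = 81

81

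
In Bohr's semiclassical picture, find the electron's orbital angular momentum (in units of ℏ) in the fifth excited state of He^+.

6

L_n = nℏ, so L/ℏ = n = 6.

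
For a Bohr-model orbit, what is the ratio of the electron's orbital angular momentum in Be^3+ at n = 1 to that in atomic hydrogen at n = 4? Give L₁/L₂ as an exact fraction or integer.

L = nℏ is independent of Z.
L₁/L₂ = n₁/n₂ = 1/4 = 1/4

1/4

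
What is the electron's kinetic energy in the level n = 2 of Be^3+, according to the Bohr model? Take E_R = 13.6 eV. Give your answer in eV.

54.4 eV

For a Coulomb orbit the virial theorem gives K = −E_n.
E_n = −E_R·Z²/n², so K = E_R·Z²/n² = 13.6 × 4²/2² = 54.4 eV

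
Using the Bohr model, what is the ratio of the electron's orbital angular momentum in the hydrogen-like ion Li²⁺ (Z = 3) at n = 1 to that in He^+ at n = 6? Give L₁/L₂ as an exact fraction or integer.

1/6

L = nℏ is independent of Z.
L₁/L₂ = n₁/n₂ = 1/6 = 1/6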